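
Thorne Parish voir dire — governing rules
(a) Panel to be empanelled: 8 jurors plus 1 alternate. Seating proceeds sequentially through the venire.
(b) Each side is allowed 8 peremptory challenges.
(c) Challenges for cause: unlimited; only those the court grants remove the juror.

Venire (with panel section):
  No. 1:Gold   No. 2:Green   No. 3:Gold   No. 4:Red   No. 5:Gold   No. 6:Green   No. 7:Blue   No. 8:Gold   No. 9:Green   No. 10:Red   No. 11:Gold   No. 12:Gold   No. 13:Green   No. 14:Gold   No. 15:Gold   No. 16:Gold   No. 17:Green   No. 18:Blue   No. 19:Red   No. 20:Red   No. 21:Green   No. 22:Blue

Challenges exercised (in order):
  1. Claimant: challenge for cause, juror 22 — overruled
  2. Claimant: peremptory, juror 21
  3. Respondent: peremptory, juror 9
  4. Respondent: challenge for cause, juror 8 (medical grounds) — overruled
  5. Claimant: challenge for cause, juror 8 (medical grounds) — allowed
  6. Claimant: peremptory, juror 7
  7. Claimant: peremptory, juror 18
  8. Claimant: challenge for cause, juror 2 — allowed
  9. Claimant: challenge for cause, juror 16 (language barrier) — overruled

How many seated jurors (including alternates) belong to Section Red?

2

Removed: #2, #7, #8, #9, #18, #21.
Seated (9 incl. alternates): #1, #3, #4, #5, #6, #10, #11, #12, #13.
Of those, in Section Red: #4, #10 → 2.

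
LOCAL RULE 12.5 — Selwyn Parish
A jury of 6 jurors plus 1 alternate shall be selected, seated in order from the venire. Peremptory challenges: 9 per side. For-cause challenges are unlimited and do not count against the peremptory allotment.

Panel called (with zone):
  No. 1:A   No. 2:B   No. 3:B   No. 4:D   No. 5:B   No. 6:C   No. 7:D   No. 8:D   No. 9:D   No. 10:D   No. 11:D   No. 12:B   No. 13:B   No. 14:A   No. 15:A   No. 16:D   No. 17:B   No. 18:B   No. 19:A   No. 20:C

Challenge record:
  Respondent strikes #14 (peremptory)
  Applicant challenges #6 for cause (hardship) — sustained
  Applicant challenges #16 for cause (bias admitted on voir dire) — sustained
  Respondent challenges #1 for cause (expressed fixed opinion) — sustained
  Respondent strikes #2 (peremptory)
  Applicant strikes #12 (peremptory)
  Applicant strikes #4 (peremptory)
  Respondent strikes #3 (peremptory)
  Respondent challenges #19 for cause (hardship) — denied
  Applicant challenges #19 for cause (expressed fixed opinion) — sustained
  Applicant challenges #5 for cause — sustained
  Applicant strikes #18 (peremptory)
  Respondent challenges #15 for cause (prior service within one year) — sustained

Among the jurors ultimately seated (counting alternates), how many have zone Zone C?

0

Removed: #1, #2, #3, #4, #5, #6, #12, #14, #15, #16, #18, #19.
Seated (7 incl. alternates): #7, #8, #9, #10, #11, #13, #17.
None of those are in Zone C → 0.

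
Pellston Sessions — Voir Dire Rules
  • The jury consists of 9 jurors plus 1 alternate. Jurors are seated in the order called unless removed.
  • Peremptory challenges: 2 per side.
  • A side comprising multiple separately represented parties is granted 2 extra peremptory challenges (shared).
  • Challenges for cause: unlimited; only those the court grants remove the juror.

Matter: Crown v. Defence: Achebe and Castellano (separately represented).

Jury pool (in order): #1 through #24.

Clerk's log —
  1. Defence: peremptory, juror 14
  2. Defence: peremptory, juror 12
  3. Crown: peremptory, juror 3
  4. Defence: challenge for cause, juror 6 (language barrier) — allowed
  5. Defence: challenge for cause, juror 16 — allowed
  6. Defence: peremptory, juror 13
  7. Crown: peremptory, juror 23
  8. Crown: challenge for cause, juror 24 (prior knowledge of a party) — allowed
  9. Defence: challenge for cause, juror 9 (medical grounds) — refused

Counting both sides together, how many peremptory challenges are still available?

1

Crown allotment: 2. Defence allotment: 2 base + 2 multi-party = 4.
Crown peremptories used: #3, #23 — 2 (the for-cause on #24 doesn't count).
Defence peremptories used: #14, #12, #13 — 3 (for-cause on #6, #16, #9 don't count).
Remaining: (2 − 2) + (4 − 3) = 1.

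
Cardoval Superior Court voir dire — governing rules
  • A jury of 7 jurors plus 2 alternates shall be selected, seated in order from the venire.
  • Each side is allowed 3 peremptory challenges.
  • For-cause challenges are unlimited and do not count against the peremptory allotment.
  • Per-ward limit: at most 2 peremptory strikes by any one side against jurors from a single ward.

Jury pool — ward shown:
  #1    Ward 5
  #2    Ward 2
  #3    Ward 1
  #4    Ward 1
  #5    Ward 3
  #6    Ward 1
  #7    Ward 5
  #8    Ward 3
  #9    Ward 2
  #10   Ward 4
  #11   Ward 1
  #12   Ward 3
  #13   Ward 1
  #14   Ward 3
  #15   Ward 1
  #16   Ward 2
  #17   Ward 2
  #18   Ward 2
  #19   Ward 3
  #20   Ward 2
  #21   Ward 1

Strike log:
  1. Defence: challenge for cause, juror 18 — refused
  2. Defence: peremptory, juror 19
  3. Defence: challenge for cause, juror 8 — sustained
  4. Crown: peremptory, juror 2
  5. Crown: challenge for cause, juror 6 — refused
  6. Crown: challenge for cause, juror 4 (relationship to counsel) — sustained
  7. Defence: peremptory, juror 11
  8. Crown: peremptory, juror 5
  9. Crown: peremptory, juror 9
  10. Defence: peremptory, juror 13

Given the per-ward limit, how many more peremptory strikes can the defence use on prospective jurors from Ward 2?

Defence peremptories so far: #19, #11, #13 — 3 of 3 used, 0 left overall.
Against Ward 2: none yet — per-ward cap 2 leaves 2.
Binding limit: min(0, 2) = 0.

0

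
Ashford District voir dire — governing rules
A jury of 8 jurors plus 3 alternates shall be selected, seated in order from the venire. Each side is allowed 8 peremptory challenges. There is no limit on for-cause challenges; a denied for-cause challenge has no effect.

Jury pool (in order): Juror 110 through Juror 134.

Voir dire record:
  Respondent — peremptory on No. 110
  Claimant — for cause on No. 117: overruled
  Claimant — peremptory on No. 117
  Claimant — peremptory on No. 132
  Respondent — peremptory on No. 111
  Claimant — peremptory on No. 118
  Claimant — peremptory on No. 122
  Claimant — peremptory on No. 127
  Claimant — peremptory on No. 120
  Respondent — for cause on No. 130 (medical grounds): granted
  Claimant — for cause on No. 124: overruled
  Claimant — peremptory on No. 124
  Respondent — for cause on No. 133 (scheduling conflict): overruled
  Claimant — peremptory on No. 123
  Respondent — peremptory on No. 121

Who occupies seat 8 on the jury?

126

Removed: #110, #111, #117, #118, #120, #121, #122, #123, #124, #127, #130, #132. (#133 stays — for-cause denied.)
Filling seats in venire order through position 8: #112, #113, #114, #115, #116, #119, #125, #126.
So seat 8 is #126.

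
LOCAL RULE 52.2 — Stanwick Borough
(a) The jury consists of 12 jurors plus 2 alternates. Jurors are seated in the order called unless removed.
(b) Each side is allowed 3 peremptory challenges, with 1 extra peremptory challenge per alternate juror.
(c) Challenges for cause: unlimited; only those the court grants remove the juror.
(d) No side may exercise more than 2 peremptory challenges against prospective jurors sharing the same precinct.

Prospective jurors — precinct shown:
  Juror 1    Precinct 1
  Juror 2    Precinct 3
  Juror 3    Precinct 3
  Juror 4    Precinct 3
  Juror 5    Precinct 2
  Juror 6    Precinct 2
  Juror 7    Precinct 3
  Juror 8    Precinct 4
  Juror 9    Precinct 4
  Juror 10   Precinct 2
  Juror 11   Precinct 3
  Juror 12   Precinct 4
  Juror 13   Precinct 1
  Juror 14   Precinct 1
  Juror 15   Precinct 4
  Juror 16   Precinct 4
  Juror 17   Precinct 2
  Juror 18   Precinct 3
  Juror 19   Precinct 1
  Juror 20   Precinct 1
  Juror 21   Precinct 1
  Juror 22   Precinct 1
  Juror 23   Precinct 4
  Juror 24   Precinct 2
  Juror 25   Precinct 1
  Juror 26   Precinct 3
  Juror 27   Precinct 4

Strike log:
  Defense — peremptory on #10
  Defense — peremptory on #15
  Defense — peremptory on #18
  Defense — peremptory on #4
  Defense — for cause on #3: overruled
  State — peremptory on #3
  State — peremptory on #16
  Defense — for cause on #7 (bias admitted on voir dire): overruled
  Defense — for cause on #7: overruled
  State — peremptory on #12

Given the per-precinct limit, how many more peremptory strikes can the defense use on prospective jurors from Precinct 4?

1

Defense peremptories so far: #10, #15, #18, #4 — 4 of 5 used, 1 left overall.
Against Precinct 4: #15 — 1 used; per-precinct cap 2 leaves 1.
Binding limit: min(1, 1) = 1.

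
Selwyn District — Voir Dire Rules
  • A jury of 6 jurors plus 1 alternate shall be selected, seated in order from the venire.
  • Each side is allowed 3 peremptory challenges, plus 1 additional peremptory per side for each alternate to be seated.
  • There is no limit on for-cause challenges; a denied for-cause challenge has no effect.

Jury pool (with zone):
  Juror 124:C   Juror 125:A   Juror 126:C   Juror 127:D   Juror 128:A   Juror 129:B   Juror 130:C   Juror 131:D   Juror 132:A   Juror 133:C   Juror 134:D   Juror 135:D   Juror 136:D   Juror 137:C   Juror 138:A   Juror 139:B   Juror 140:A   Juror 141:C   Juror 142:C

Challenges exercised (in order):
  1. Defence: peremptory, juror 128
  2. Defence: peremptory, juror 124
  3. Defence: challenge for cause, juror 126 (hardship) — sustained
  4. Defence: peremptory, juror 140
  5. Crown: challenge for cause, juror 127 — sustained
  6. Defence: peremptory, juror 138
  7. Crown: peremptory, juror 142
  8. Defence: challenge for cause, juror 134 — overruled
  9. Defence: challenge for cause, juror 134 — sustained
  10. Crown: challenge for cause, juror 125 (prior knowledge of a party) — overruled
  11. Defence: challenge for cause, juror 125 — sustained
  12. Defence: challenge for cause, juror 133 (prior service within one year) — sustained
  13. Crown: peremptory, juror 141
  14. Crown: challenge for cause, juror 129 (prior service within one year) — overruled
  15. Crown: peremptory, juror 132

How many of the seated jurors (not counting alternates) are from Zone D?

3

Removed: #124, #125, #126, #127, #128, #132, #133, #134, #138, #140, #141, #142.
Seated jurors 1–6: #129, #130, #131, #135, #136, #137 (alternates #139 not counted).
Of those, in Zone D: #131, #135, #136 → 3.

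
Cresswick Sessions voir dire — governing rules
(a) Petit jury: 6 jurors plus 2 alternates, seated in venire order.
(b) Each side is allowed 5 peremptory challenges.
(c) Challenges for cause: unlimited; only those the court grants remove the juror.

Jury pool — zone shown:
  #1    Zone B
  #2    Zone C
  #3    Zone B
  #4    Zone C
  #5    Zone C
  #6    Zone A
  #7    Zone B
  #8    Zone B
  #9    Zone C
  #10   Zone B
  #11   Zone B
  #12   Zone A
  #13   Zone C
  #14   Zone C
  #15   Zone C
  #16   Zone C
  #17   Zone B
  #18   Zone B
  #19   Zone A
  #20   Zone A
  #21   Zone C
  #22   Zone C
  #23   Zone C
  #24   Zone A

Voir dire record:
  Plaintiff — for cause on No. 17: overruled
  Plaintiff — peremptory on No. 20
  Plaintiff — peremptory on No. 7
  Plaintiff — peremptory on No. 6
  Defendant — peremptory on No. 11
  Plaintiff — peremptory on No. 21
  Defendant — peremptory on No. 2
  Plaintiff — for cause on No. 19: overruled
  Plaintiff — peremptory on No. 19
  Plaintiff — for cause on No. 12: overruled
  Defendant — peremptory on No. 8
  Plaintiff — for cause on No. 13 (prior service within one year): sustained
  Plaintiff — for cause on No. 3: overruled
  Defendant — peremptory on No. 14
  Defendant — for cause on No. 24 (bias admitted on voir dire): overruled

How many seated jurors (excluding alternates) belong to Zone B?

3

Removed: #2, #6, #7, #8, #11, #13, #14, #19, #20, #21.
Seated jurors 1–6: #1, #3, #4, #5, #9, #10 (alternates #12, #15 not counted).
Of those, in Zone B: #1, #3, #10 → 3.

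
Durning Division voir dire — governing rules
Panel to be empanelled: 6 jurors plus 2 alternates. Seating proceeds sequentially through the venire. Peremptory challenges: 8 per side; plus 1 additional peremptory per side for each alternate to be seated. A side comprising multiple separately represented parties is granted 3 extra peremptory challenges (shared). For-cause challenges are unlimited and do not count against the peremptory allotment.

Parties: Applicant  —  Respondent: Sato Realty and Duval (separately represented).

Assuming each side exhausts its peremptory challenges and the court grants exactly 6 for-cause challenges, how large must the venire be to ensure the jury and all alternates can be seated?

Seats to fill: 6 + 2 alternates = 8.
Peremptories — Applicant: 8 + 1×2 = 10; Respondent: 8 + 1×2 + 3 = 13; total 23.
For-cause removals: 6.
Minimum venire: 8 + 23 + 6 = 37.

37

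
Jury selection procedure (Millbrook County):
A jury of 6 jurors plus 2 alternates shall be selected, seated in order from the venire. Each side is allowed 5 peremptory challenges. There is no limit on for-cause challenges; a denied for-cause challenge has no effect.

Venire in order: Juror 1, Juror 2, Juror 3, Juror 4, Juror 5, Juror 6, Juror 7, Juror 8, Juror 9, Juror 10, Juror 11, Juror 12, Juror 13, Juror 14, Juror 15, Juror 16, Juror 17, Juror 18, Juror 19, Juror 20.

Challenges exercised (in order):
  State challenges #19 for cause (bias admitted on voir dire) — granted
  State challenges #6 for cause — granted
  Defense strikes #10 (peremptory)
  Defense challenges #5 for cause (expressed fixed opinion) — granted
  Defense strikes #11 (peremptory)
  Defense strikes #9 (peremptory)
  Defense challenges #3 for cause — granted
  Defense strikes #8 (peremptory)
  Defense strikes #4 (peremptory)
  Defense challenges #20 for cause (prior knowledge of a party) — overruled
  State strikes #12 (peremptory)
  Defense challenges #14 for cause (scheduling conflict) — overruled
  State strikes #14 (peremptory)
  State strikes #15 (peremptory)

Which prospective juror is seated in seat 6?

Removed: #3, #4, #5, #6, #8, #9, #10, #11, #12, #14, #15, #19. (#20 stays — for-cause denied.)
Filling seats in venire order through position 6: #1, #2, #7, #13, #16, #17.
So seat 6 is #17.

17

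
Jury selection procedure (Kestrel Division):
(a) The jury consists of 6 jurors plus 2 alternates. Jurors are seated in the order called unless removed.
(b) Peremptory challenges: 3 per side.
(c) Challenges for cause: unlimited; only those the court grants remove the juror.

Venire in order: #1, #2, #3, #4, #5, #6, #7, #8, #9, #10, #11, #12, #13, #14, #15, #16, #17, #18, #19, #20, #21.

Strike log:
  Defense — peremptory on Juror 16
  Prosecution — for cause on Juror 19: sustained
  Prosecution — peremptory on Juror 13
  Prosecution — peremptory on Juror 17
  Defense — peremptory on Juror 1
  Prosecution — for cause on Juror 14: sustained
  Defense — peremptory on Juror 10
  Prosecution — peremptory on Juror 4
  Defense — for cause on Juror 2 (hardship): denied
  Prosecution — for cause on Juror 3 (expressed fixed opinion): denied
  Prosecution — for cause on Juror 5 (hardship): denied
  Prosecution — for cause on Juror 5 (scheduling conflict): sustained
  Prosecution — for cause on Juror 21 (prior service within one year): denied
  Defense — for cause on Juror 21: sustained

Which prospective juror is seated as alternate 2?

12

Removed: #1, #4, #5, #10, #13, #14, #16, #17, #19, #21. (#2, #3 stay — for-cause denied.)
Seating in order: seats 1–6 → #2, #3, #6, #7, #8, #9; alternates → #11, #12.
So alternate 2 is #12.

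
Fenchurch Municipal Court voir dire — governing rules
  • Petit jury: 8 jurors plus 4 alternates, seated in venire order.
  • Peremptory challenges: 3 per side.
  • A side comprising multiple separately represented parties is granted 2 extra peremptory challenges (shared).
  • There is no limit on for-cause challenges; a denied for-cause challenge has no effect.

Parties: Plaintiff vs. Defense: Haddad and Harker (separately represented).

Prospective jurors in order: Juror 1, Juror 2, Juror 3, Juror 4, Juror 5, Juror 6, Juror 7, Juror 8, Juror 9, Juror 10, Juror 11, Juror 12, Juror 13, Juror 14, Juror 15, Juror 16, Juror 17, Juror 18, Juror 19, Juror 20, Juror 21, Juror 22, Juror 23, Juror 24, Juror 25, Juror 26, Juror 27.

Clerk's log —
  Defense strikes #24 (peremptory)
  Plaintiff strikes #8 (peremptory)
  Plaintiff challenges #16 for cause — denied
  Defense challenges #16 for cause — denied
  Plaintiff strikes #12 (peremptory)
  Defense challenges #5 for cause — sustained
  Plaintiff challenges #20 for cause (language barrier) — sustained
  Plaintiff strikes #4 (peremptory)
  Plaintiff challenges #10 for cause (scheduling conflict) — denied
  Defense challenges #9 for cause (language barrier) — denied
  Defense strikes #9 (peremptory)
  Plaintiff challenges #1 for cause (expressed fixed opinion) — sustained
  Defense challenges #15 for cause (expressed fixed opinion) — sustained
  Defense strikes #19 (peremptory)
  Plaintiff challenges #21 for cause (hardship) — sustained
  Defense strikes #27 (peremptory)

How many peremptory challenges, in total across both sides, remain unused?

Plaintiff allotment: 3. Defense allotment: 3 base + 2 multi-party = 5.
Plaintiff peremptories used: #8, #12, #4 — 3 (for-cause on #16, #20, #10, #1, #21 don't count).
Defense peremptories used: #24, #9, #19, #27 — 4 (for-cause on #16, #5, #9, #15 don't count).
Remaining: (3 − 3) + (5 − 4) = 1.

1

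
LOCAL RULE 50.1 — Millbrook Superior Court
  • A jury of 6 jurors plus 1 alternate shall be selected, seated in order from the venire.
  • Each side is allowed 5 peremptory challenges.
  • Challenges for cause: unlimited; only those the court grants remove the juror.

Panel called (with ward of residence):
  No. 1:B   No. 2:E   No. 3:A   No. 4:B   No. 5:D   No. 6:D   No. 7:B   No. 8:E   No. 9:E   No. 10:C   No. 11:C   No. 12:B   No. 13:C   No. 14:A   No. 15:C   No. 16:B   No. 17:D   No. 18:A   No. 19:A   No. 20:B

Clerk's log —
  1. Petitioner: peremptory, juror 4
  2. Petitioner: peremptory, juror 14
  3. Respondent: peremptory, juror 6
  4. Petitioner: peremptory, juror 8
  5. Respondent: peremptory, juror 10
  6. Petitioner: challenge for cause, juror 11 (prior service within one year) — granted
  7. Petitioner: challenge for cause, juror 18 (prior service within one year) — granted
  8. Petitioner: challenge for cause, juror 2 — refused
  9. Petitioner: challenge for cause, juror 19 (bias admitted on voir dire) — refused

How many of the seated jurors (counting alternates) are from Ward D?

Removed: #4, #6, #8, #10, #11, #14, #18.
Seated (7 incl. alternates): #1, #2, #3, #5, #7, #9, #12.
Of those, in Ward D: #5 → 1.

1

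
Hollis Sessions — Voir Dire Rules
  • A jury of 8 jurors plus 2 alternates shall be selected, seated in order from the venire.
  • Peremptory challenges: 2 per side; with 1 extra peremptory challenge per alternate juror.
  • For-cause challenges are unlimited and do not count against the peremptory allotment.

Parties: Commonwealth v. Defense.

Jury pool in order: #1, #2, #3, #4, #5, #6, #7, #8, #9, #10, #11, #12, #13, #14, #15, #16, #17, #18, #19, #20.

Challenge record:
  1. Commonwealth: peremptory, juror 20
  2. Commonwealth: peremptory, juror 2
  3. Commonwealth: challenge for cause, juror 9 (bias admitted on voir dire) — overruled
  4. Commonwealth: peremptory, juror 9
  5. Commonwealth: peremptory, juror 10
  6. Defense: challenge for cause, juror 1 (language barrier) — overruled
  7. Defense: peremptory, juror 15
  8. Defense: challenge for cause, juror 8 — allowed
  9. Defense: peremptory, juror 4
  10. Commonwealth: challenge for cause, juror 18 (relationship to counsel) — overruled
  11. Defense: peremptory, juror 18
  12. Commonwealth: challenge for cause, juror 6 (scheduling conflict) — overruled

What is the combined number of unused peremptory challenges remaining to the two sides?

1

Commonwealth allotment: 2 base + 1 × 2 alternates = 4. Defense allotment: 2 base + 1 × 2 alternates = 4.
Commonwealth peremptories used: #20, #2, #9, #10 — 4 (for-cause on #9, #18, #6 don't count).
Defense peremptories used: #15, #4, #18 — 3 (for-cause on #1, #8 don't count).
Remaining: (4 − 4) + (4 − 3) = 1.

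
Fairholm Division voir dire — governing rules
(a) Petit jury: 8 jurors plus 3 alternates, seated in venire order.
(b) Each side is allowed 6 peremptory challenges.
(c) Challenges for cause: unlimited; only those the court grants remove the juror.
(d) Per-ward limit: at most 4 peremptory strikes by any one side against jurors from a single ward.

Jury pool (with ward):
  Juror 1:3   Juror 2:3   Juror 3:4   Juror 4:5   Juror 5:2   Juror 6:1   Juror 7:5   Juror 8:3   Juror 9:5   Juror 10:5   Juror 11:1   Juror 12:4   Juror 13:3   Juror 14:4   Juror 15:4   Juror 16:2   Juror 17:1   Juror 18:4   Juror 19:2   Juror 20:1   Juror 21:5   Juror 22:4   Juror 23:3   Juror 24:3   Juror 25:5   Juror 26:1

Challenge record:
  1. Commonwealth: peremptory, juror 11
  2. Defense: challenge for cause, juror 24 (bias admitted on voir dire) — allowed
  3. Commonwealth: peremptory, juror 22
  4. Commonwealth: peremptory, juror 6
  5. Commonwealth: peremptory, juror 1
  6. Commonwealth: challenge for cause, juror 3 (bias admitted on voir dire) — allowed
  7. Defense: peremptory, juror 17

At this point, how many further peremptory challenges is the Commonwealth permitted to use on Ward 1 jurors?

Commonwealth peremptories so far: #11, #22, #6, #1 — 4 of 6 used, 2 left overall.
Against Ward 1: #11, #6 — 2 used; per-ward cap 4 leaves 2.
Binding limit: min(2, 2) = 2.

2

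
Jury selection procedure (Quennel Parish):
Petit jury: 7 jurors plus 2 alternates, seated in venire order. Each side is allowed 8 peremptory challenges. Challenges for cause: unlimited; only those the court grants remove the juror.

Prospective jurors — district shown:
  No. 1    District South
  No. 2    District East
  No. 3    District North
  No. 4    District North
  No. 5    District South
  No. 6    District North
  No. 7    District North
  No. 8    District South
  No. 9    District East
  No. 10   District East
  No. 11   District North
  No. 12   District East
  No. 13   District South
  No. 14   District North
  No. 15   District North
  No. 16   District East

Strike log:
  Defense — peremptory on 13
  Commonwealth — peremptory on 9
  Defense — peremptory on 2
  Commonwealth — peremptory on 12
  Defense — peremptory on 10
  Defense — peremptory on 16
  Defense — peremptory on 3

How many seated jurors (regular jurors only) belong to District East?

0

Removed: #2, #3, #9, #10, #12, #13, #16.
Seated jurors 1–7: #1, #4, #5, #6, #7, #8, #11 (alternates #14, #15 not counted).
None of those are in District East → 0.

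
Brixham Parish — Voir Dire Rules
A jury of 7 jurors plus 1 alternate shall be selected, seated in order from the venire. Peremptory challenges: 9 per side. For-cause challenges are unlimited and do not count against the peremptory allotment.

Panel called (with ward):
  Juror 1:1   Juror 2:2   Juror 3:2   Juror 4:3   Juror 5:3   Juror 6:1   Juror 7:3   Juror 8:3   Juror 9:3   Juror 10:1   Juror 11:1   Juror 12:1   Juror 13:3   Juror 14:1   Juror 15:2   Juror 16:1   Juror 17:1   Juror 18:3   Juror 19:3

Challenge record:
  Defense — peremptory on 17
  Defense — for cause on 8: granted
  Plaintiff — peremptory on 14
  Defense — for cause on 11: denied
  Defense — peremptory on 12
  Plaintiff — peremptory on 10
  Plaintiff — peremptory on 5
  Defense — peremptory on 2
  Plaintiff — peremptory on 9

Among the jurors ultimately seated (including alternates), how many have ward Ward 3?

3

Removed: #2, #5, #8, #9, #10, #12, #14, #17.
Seated (8 incl. alternates): #1, #3, #4, #6, #7, #11, #13, #15.
Of those, in Ward 3: #4, #7, #13 → 3.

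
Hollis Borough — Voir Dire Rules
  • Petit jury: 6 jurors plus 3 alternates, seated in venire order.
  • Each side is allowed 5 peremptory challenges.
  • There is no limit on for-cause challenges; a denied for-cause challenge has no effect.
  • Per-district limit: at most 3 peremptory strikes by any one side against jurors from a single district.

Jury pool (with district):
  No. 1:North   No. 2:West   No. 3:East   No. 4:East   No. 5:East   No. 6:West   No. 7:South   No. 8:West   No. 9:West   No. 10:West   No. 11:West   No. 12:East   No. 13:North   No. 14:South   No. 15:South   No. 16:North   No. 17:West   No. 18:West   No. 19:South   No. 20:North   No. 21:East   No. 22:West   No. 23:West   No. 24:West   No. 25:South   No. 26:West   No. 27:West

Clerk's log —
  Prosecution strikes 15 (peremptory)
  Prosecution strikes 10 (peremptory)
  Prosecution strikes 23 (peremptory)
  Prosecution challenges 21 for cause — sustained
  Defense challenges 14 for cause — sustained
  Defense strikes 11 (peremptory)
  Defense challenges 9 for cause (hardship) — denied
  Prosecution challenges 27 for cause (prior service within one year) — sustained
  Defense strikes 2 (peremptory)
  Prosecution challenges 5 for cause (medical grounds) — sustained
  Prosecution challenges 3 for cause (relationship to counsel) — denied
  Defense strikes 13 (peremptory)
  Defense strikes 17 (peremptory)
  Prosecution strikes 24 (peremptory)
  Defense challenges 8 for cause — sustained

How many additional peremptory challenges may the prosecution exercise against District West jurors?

0

Prosecution peremptories so far: #15, #10, #23, #24 — 4 of 5 used, 1 left overall.
Against District West: #10, #23, #24 — 3 used; per-district cap 3 leaves 0.
Binding limit: min(1, 0) = 0.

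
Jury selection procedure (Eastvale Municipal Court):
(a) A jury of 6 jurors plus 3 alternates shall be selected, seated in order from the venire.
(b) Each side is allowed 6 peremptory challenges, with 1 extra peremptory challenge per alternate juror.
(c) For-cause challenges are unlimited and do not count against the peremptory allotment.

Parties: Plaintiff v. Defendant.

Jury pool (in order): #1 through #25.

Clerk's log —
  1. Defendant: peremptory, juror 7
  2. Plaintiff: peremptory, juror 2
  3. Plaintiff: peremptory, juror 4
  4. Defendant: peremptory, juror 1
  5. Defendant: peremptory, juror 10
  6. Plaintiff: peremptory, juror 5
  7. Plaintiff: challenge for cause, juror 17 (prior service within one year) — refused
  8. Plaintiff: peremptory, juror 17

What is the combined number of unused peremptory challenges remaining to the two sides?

Plaintiff allotment: 6 base + 1 × 3 alternates = 9. Defendant allotment: 6 base + 1 × 3 alternates = 9.
Plaintiff peremptories used: #2, #4, #5, #17 — 4 (the for-cause on #17 doesn't count).
Defendant peremptories used: #7, #1, #10 — 3.
Remaining: (9 − 4) + (9 − 3) = 11.

11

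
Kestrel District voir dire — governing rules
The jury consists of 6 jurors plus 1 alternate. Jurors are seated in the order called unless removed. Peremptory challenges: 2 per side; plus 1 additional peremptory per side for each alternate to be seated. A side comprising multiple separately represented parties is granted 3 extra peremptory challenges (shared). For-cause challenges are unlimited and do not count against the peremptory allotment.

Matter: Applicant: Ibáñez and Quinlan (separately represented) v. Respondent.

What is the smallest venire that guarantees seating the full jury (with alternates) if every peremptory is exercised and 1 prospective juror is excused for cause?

Seats to fill: 6 + 1 alternates = 7.
Peremptories — Applicant: 2 + 1×1 + 3 = 6; Respondent: 2 + 1×1 = 3; total 9.
For-cause removals: 1.
Minimum venire: 7 + 9 + 1 = 17.

17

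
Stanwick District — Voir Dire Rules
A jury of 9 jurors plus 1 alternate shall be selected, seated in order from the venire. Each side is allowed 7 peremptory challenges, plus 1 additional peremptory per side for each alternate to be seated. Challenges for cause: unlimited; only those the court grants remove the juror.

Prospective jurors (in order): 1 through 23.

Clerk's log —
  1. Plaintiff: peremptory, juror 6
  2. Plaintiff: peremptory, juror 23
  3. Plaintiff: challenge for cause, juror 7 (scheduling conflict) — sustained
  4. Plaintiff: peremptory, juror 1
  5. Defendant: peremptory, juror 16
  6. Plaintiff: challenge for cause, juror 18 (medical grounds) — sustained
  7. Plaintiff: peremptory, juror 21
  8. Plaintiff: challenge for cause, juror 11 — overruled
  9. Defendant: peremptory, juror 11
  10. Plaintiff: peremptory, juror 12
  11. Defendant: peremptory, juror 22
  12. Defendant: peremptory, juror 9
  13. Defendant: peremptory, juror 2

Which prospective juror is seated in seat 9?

Removed: #1, #2, #6, #7, #9, #11, #12, #16, #18, #21, #22, #23.
Seating in order: seats 1–9 → #3, #4, #5, #8, #10, #13, #14, #15, #17; alternates → #19.
So seat 9 is #17.

17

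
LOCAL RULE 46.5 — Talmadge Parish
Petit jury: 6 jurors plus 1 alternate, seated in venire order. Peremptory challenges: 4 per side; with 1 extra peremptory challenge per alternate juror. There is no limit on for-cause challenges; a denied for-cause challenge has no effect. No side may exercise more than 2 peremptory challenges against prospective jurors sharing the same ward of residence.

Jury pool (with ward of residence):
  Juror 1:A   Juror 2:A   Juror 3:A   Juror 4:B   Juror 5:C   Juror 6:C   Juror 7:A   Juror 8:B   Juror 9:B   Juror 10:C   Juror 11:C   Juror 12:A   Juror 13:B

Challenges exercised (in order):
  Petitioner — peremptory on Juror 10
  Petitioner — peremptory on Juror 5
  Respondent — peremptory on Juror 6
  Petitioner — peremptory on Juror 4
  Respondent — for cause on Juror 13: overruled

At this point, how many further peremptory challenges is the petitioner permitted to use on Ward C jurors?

0

Petitioner peremptories so far: #10, #5, #4 — 3 of 5 used, 2 left overall.
Against Ward C: #10, #5 — 2 used; per-ward cap 2 leaves 0.
Binding limit: min(2, 0) = 0.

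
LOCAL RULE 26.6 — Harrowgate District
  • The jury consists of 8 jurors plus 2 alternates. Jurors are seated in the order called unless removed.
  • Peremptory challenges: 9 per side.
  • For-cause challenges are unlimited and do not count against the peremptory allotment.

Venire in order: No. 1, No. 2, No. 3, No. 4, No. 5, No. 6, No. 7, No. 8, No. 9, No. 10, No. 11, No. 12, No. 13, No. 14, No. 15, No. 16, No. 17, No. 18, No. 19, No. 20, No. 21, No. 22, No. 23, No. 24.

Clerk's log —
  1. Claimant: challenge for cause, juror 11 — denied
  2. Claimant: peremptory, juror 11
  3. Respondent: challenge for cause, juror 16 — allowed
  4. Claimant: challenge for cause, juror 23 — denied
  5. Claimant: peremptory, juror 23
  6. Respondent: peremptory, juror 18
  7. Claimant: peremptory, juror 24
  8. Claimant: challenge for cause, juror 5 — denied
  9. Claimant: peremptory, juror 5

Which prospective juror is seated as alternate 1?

10

Removed: #5, #11, #16, #18, #23, #24.
Seating in order: seats 1–8 → #1, #2, #3, #4, #6, #7, #8, #9; alternates → #10, #12.
So alternate 1 is #10.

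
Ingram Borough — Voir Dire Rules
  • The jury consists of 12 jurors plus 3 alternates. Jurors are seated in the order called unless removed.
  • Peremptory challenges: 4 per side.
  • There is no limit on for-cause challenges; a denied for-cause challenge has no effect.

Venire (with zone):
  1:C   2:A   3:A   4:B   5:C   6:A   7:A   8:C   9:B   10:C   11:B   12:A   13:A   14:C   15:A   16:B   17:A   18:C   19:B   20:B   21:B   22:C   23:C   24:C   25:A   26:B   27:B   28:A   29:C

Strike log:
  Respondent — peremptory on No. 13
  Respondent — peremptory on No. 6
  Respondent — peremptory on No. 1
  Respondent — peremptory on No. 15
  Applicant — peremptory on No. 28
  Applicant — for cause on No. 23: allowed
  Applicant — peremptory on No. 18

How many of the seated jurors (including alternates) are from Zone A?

5

Removed: #1, #6, #13, #15, #18, #23, #28.
Seated (15 incl. alternates): #2, #3, #4, #5, #7, #8, #9, #10, #11, #12, #14, #16, #17, #19, #20.
Of those, in Zone A: #2, #3, #7, #12, #17 → 5.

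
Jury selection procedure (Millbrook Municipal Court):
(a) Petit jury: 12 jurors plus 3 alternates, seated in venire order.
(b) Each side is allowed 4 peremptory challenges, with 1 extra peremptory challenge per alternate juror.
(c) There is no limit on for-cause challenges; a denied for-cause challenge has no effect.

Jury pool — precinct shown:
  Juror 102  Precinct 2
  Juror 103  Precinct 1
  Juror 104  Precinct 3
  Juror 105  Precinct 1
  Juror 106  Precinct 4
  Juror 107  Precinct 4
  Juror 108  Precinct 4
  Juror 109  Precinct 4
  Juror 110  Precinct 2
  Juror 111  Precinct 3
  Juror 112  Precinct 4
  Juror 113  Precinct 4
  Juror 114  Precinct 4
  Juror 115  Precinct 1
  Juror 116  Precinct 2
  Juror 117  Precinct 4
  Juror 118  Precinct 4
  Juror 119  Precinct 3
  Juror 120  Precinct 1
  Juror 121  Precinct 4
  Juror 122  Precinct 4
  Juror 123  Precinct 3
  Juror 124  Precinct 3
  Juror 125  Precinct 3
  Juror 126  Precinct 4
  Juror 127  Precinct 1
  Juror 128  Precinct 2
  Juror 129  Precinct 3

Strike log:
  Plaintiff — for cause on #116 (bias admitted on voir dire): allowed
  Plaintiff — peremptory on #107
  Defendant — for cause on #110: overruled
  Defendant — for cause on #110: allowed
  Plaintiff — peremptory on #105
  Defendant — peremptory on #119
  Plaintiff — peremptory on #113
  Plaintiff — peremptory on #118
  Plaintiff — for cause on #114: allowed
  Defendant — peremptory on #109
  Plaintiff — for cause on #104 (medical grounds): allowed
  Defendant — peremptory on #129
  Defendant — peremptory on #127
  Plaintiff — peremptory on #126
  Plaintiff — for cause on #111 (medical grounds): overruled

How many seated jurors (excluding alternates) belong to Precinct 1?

3

Removed: #104, #105, #107, #109, #110, #113, #114, #116, #118, #119, #126, #127, #129.
Seated jurors 1–12: #102, #103, #106, #108, #111, #112, #115, #117, #120, #121, #122, #123 (alternates #124, #125, #128 not counted).
Of those, in Precinct 1: #103, #115, #120 → 3.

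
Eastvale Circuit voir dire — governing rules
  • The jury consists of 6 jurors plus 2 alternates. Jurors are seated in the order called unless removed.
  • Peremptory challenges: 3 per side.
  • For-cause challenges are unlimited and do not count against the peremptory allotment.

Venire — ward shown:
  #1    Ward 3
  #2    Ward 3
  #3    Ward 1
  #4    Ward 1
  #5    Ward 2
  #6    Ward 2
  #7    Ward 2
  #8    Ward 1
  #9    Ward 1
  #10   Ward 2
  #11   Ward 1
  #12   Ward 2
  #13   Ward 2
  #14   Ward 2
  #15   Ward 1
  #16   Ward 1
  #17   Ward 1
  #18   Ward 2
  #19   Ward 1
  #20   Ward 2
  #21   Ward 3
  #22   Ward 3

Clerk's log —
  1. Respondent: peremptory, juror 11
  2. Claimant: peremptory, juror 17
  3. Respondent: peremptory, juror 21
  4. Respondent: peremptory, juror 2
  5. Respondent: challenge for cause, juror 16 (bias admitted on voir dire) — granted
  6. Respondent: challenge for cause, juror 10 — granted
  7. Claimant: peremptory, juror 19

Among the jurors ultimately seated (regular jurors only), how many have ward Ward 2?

Removed: #2, #10, #11, #16, #17, #19, #21.
Seated jurors 1–6: #1, #3, #4, #5, #6, #7 (alternates #8, #9 not counted).
Of those, in Ward 2: #5, #6, #7 → 3.

3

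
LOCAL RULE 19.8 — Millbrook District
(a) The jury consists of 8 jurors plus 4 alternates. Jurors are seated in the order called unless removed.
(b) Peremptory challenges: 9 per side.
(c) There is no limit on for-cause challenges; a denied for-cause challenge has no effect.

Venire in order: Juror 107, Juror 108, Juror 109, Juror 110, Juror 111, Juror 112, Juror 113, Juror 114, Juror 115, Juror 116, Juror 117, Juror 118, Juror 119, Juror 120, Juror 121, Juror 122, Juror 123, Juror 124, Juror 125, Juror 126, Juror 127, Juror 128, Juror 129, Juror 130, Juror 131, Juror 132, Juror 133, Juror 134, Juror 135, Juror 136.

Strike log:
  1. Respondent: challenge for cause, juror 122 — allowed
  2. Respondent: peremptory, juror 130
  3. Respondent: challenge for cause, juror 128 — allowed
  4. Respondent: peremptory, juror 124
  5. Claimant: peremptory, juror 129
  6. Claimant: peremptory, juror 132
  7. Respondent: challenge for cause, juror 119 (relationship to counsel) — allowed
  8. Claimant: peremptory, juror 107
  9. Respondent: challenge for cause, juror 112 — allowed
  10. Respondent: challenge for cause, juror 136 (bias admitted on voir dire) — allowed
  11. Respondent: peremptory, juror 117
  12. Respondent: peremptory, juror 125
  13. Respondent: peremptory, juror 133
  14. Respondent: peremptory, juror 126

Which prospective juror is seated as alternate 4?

123

Removed: #107, #112, #117, #119, #122, #124, #125, #126, #128, #129, #130, #132, #133, #136.
Seating in order: seats 1–8 → #108, #109, #110, #111, #113, #114, #115, #116; alternates → #118, #120, #121, #123.
So alternate 4 is #123.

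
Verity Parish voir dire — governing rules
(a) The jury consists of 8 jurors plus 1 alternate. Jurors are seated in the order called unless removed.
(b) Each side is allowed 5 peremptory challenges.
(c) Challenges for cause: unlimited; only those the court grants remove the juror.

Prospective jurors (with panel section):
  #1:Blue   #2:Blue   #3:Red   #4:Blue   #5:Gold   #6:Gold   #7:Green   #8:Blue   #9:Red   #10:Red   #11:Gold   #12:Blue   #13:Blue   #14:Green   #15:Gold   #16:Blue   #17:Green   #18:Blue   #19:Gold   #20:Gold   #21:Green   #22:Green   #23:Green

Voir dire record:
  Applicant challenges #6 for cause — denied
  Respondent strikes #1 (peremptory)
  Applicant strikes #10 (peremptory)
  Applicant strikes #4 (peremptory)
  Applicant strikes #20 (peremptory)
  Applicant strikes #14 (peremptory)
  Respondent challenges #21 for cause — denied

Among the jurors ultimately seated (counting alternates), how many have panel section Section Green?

Removed: #1, #4, #10, #14, #20.
Seated (9 incl. alternates): #2, #3, #5, #6, #7, #8, #9, #11, #12.
Of those, in Section Green: #7 → 1.

1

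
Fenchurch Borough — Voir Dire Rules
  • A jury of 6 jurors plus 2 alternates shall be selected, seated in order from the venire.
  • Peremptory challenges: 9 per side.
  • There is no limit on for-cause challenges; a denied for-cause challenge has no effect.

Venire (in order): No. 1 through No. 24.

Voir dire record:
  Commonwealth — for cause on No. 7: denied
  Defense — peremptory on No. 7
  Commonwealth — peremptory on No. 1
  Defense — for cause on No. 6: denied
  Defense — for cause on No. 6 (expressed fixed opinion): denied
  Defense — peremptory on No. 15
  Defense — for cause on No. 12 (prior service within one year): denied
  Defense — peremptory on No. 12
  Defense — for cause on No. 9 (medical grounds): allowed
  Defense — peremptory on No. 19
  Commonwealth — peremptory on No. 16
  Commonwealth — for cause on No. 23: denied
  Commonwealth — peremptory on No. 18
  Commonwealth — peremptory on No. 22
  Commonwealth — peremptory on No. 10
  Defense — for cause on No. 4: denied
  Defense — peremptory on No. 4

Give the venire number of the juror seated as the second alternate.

Removed: #1, #4, #7, #9, #10, #12, #15, #16, #18, #19, #22. (#6, #23 stay — for-cause denied.)
Filling seats in venire order through position 8: #2, #3, #5, #6, #8, #11, #13, #14.
So alternate 2 is #14.

14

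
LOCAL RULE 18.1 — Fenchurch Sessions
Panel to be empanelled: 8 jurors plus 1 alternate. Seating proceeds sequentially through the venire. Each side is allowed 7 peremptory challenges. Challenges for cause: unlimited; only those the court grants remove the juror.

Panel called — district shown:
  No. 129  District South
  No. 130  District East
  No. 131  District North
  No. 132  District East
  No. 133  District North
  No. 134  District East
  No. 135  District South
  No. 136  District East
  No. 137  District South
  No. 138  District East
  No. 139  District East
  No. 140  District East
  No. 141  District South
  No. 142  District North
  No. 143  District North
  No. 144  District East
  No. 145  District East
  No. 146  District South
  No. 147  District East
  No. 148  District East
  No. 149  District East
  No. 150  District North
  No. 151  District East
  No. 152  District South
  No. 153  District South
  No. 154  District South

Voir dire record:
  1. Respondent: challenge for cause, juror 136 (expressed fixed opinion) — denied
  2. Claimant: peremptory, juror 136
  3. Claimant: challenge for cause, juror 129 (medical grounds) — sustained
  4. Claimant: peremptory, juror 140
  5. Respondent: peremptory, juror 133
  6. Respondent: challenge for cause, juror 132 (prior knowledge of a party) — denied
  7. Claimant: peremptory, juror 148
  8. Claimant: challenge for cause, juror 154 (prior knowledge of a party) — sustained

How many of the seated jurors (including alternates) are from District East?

5

Removed: #129, #133, #136, #140, #148, #154.
Seated (9 incl. alternates): #130, #131, #132, #134, #135, #137, #138, #139, #141.
Of those, in District East: #130, #132, #134, #138, #139 → 5.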